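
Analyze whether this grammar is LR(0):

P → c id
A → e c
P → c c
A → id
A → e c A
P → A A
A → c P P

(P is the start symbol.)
A grammar is LR(0) if no state in the canonical LR(0) collection has:
  - both a shift item (dot before a terminal) and a complete item (shift-reduce conflict), or
  - two or more complete items (reduce-reduce conflict; the accept item [P' → P .] counts as a complete item here).

Augment with P' → P and build the canonical LR(0) collection (I0 = CLOSURE({[P' → . P]}), then GOTO on every symbol after a dot until no new states appear). It has 14 states:
  I0: { [A → . c P P], [A → . e c A], [A → . e c], [A → . id], [P → . A A], [P → . c c], [P → . c id], [P' → . P] }  — shift
  I1: { [A → . c P P], [A → . e c A], [A → . e c], [A → . id], [P → A . A] }  — shift
  I2: { [P' → P .] }  — accept
  I3: { [A → . c P P], [A → . e c A], [A → . e c], [A → . id], [A → c . P P], [P → . A A], [P → . c c], [P → . c id], [P → c . c], [P → c . id] }  — shift
  I4: { [A → e . c A], [A → e . c] }  — shift
  I5: { [A → id .] }  — reduce
  I6: { [A → . c P P], [A → . e c A], [A → . e c], [A → . id], [A → e c . A], [A → e c .] }  — shift, reduce
  I7: { [A → e c A .] }  — reduce
  I8: { [A → . c P P], [A → . e c A], [A → . e c], [A → . id], [A → c . P P], [P → . A A], [P → . c c], [P → . c id] }  — shift
  I9: { [A → . c P P], [A → . e c A], [A → . e c], [A → . id], [A → c P . P], [P → . A A], [P → . c c], [P → . c id] }  — shift
  I10: { [A → c P P .] }  — reduce
  I11: { [A → . c P P], [A → . e c A], [A → . e c], [A → . id], [A → c . P P], [P → . A A], [P → . c c], [P → . c id], [P → c . c], [P → c . id], [P → c c .] }  — shift, reduce
  I12: { [A → id .], [P → c id .] }  — 2 reduces
  I13: { [P → A A .] }  — reduce

Conflict in state I6:
  Shift-reduce conflict between [A → e c .] and [A → . c P P]
So the grammar is NOT LR(0).

Answer: No. Shift-reduce conflict between [A → e c .] and [A → . c P P]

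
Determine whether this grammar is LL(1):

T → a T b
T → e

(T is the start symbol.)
Yes, the grammar is LL(1).

A grammar is LL(1) if for each non-terminal N with multiple productions, the predict sets of those productions are pairwise disjoint, where PREDICT(N → α) = (FIRST(α) \ {ε}) ∪ (FOLLOW(N) if α ⇒* ε).

For T:
  PREDICT(T → a T b) = { 'a' }
  PREDICT(T → e) = { 'e' }

All predict sets are disjoint. The grammar IS LL(1).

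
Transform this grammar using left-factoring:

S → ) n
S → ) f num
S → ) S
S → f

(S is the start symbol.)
S → ) S'
S' → n
S' → f num
S' → S
S → f

Left-factoring transforms A → αβ₁ | αβ₂ into A → αA' and A' → β₁ | β₂
(α is the longest common prefix among the alternatives). Repeat until
no nonterminal has two alternatives with a common prefix.

Round 1: S has alternatives sharing prefix ')'. Introduce S': S → ) S'
  Add: S' → n
  Add: S' → f num
  Add: S' → S

No remaining common prefixes — done.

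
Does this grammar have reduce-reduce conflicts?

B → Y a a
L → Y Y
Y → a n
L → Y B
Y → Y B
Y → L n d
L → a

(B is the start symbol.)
A reduce-reduce conflict occurs when an LR(0) state has two complete items [A → α .] and [B → β .] — both call for a reduction, and with no lookahead the parser cannot choose between them.

Augment with B' → B and build the canonical LR(0) collection (I0 = CLOSURE({[B' → . B]}), then GOTO on every symbol after a dot until no new states appear). It has 12 states:
  I0: { [B → . Y a a], [B' → . B], [L → . Y B], [L → . Y Y], [L → . a], [Y → . L n d], [Y → . Y B], [Y → . a n] }  — shift
  I1: { [B' → B .] }  — accept
  I2: { [Y → L . n d] }  — shift
  I3: { [B → . Y a a], [B → Y . a a], [L → . Y B], [L → . Y Y], [L → . a], [L → Y . B], [L → Y . Y], [Y → . L n d], [Y → . Y B], [Y → . a n], [Y → Y . B] }  — shift
  I4: { [L → a .], [Y → a . n] }  — shift, reduce
  I5: { [Y → a n .] }  — reduce
  I6: { [L → Y B .], [Y → Y B .] }  — 2 reduces
  I7: { [B → . Y a a], [B → Y . a a], [L → . Y B], [L → . Y Y], [L → . a], [L → Y . B], [L → Y . Y], [L → Y Y .], [Y → . L n d], [Y → . Y B], [Y → . a n], [Y → Y . B] }  — shift, reduce
  I8: { [B → Y a . a], [L → a .], [Y → a . n] }  — shift, reduce
  I9: { [B → Y a a .] }  — reduce
  I10: { [Y → L n . d] }  — shift
  I11: { [Y → L n d .] }  — reduce

I6 contains complete items [L → Y B .], [Y → Y B .] — reduce-reduce conflict.

Answer: Yes — I6: [L → Y B .] vs [Y → Y B .]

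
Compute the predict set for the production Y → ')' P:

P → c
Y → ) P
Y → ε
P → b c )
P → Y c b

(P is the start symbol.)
{ ')' }

PREDICT(Y → ')' P) = (FIRST(RHS) \ {ε}) ∪ (FOLLOW(Y) if ε ∈ FIRST(RHS), i.e. RHS ⇒* ε)
FIRST(')' P) = { ')' }
ε ∉ FIRST(')' P), so FOLLOW(Y) is not added.
PREDICT(Y → ')' P) = { ')' }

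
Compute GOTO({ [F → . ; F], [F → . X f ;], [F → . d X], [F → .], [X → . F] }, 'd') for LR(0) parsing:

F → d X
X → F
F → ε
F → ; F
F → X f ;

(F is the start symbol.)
{ [F → . ; F], [F → . X f ;], [F → . d X], [F → .], [F → d . X], [X → . F] }

GOTO(I, 'd') = CLOSURE({ [A → αX.β] : [A → α.Xβ] ∈ I, X = 'd' })

Items with dot before 'd', with the dot advanced:
  [F → . d X] → [F → d . X]
Closure of the advanced items:
  [F → d . X] has the dot before X: add [X → . F]
  [X → . F] has the dot before F: add [F → . d X], [F → .], [F → . ; F], [F → . X f ;]

GOTO = { [F → . ; F], [F → . X f ;], [F → . d X], [F → .], [F → d . X], [X → . F] }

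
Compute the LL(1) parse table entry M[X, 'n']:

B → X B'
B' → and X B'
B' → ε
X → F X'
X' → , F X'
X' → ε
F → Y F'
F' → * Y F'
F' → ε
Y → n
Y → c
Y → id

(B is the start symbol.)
X → F X'

To find M[X, 'n'], we find productions for X where 'n' is in the predict set (PREDICT(N → α) = (FIRST(α) \ {ε}) ∪ (FOLLOW(N) if α ⇒* ε)).

Relevant sets:
  FIRST(F) = { 'c', 'id', 'n' }

X → F X': PREDICT = { 'c', 'id', 'n' }
  'n' is in predict set, so this production goes in M[X, 'n']

M[X, 'n'] = X → F X'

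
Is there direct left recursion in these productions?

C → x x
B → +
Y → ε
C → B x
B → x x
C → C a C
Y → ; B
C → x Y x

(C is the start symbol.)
Direct left recursion occurs when N → N α for some non-terminal N (the right-hand side begins with the left-hand side itself).

C → x x: starts with x
B → +: starts with '+'
Y → ε: starts with ε
C → B x: starts with B
B → x x: starts with x
C → C a C: LEFT RECURSIVE (starts with C)
Y → ; B: starts with ';'
C → x Y x: starts with x

The grammar has direct left recursion on: C.

Answer: Yes, C is left-recursive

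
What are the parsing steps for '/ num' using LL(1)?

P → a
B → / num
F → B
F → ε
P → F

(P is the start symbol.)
LL(1) parsing maintains a stack (initially the start symbol over $) and the input. At each step: if the stack top is a terminal, match it against the current input token; if it is a non-terminal N, replace it with the RHS of M[N, lookahead] (the unique production whose predict set contains the lookahead).

Stack is shown with the top on the left.

Stack    Input    Action
------------------------
P $      / num $  output P → F
F $      / num $  output F → B
B $      / num $  output B → / num
/ num $  / num $  match '/'
num $    num $    match 'num'
$        $        accept

The string is accepted.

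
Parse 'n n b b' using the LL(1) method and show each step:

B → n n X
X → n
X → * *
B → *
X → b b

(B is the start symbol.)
LL(1) parsing maintains a stack (initially the start symbol over $) and the input. At each step: if the stack top is a terminal, match it against the current input token; if it is a non-terminal N, replace it with the RHS of M[N, lookahead] (the unique production whose predict set contains the lookahead).

Stack is shown with the top on the left.

Stack    Input      Action
--------------------------
B $      n n b b $  output B → n n X
n n X $  n n b b $  match 'n'
n X $    n b b $    match 'n'
X $      b b $      output X → b b
b b $    b b $      match 'b'
b $      b $        match 'b'
$        $          accept

The string is accepted.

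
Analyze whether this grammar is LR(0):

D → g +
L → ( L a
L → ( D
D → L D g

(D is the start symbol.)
Yes, the grammar is LR(0)

A grammar is LR(0) if no state in the canonical LR(0) collection has:
  - both a shift item (dot before a terminal) and a complete item (shift-reduce conflict), or
  - two or more complete items (reduce-reduce conflict; the accept item [D' → D .] counts as a complete item here).

Augment with D' → D and build the canonical LR(0) collection (I0 = CLOSURE({[D' → . D]}), then GOTO on every symbol after a dot until no new states appear). It has 11 states:
  I0: { [D → . L D g], [D → . g +], [D' → . D], [L → . ( D], [L → . ( L a] }  — shift
  I1: { [D → . L D g], [D → . g +], [L → ( . D], [L → ( . L a], [L → . ( D], [L → . ( L a] }  — shift
  I2: { [D' → D .] }  — accept
  I3: { [D → . L D g], [D → . g +], [D → L . D g], [L → . ( D], [L → . ( L a] }  — shift
  I4: { [D → g . +] }  — shift
  I5: { [D → g + .] }  — reduce
  I6: { [D → L D . g] }  — shift
  I7: { [D → L D g .] }  — reduce
  I8: { [L → ( D .] }  — reduce
  I9: { [D → . L D g], [D → . g +], [D → L . D g], [L → ( L . a], [L → . ( D], [L → . ( L a] }  — shift
  I10: { [L → ( L a .] }  — reduce

Every state is either a pure shift/goto state or contains exactly one complete item and nothing to shift — no conflicts. The grammar is LR(0).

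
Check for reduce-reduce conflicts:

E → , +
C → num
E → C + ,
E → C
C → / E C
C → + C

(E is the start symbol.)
No reduce-reduce conflicts

Augment with E' → E and build the canonical LR(0) collection (I0 = CLOSURE({[E' → . E]}), then GOTO on every symbol after a dot until no new states appear). It has 13 states:
  I0: { [C → . + C], [C → . / E C], [C → . num], [E → . , +], [E → . C + ,], [E → . C], [E' → . E] }  — shift
  I1: { [C → + . C], [C → . + C], [C → . / E C], [C → . num] }  — shift
  I2: { [E → , . +] }  — shift
  I3: { [C → . + C], [C → . / E C], [C → . num], [C → / . E C], [E → . , +], [E → . C + ,], [E → . C] }  — shift
  I4: { [E → C . + ,], [E → C .] }  — shift, reduce
  I5: { [E' → E .] }  — accept
  I6: { [C → num .] }  — reduce
  I7: { [E → C + . ,] }  — shift
  I8: { [E → C + , .] }  — reduce
  I9: { [C → . + C], [C → . / E C], [C → . num], [C → / E . C] }  — shift
  I10: { [C → / E C .] }  — reduce
  I11: { [E → , + .] }  — reduce
  I12: { [C → + C .] }  — reduce

No state contains more than one complete item.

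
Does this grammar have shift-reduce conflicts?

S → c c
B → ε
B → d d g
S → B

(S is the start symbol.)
A shift-reduce conflict occurs when an LR(0) state has both:
  - a complete (reduce) item [A → α .] (dot at the end), and
  - a shift item [B → β . c γ] (dot before a terminal).

Augment with S' → S and build the canonical LR(0) collection (I0 = CLOSURE({[S' → . S]}), then GOTO on every symbol after a dot until no new states appear). It has 8 states:
  I0: { [B → . d d g], [B → .], [S → . B], [S → . c c], [S' → . S] }  — shift, reduce
  I1: { [S → B .] }  — reduce
  I2: { [S' → S .] }  — accept
  I3: { [S → c . c] }  — shift
  I4: { [B → d . d g] }  — shift
  I5: { [B → d d . g] }  — shift
  I6: { [B → d d g .] }  — reduce
  I7: { [S → c c .] }  — reduce

I0 contains reduce item [B → .] and shift items [B → . d d g], [S → . c c] — shift-reduce conflict.

Answer: Yes — I0: [B → .] vs [B → . d d g]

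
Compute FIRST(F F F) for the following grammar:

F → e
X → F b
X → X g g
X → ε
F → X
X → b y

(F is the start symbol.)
FIRST sets of the non-terminals involved (from the grammar, by fixed-point iteration):
  FIRST(F) = { 'b', 'e', 'g', ε }

To compute FIRST(F F F), process the symbols left to right:
Symbol F is a non-terminal. Add FIRST(F) \ {ε} = { 'b', 'e', 'g' }
F is nullable (ε ∈ FIRST(F)), continue to the next symbol.
Symbol F is a non-terminal. Add FIRST(F) \ {ε} = { 'b', 'e', 'g' }
F is nullable (ε ∈ FIRST(F)), continue to the next symbol.
Symbol F is a non-terminal. Add FIRST(F) \ {ε} = { 'b', 'e', 'g' }
F is nullable (ε ∈ FIRST(F)), continue to the next symbol.
All symbols are nullable, so ε is in the result.
FIRST(F F F) = { 'b', 'e', 'g', ε }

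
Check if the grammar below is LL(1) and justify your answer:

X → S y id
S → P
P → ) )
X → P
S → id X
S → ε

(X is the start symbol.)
No. Predict set conflict for X: { ')' }

Relevant sets:
  FIRST(S) = { ')', 'id', ε }
  FIRST(P) = { ')' }
  FOLLOW(S) = { 'y' }

For X:
  PREDICT(X → S y id) = { ')', 'id', 'y' }
  PREDICT(X → P) = { ')' }
For S:
  PREDICT(S → P) = { ')' }
  PREDICT(S → id X) = { 'id' }
  PREDICT(S → ε) = { 'y' }
P has a single production, so nothing to check there.

Conflict found: Predict set conflict for X: { ')' }
The grammar is NOT LL(1).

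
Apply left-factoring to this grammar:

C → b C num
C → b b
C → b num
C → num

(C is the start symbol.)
Left-factoring transforms A → αβ₁ | αβ₂ into A → αA' and A' → β₁ | β₂
(α is the longest common prefix among the alternatives). Repeat until
no nonterminal has two alternatives with a common prefix.

Round 1: C has alternatives sharing prefix 'b'. Introduce C': C → b C'
  Add: C' → C num
  Add: C' → b
  Add: C' → num

No remaining common prefixes — done.

Resulting grammar:
C → b C'
C' → C num
C' → b
C' → num
C → num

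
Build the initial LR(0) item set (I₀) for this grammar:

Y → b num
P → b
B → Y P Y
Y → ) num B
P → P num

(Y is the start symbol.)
First, augment the grammar with Y' → Y
I₀ = CLOSURE({ [Y' → . Y] }):
  [Y' → . Y] has the dot before Y: add [Y → . b num], [Y → . ) num B]
No further items can be added.

I₀ = { [Y → . ) num B], [Y → . b num], [Y' → . Y] }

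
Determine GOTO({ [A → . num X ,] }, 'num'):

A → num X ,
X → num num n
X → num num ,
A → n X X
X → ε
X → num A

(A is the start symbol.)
{ [A → num . X ,], [X → . num A], [X → . num num ,], [X → . num num n], [X → .] }

GOTO(I, 'num') = CLOSURE({ [A → αX.β] : [A → α.Xβ] ∈ I, X = 'num' })

Items with dot before 'num', with the dot advanced:
  [A → . num X ,] → [A → num . X ,]
Closure of the advanced items:
  [A → num . X ,] has the dot before X: add [X → . num num n], [X → . num num ,], [X → .], [X → . num A]

GOTO = { [A → num . X ,], [X → . num A], [X → . num num ,], [X → . num num n], [X → .] }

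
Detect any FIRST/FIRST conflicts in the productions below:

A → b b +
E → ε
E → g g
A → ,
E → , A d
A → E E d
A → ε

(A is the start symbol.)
Yes. A → ',' / A → E E d on { ',' }

FIRST sets of the non-terminals at (or reachable through a nullable prefix from) the front of some alternative:
  FIRST(E) = { ',', 'g', ε }

Productions for A:
  A → b b +: FIRST = { 'b' }
  A → ,: FIRST = { ',' }
  A → E E d: FIRST = { ',', 'd', 'g' }
  A → ε: FIRST = { ε }
Productions for E:
  E → ε: FIRST = { ε }
  E → g g: FIRST = { 'g' }
  E → , A d: FIRST = { ',' }

Conflict for A: A → , and A → E E d
  Overlap: { ',' }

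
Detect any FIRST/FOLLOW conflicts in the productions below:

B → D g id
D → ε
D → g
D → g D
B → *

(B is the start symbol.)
A FIRST/FOLLOW conflict occurs when a non-terminal N has a nullable alternative N → β (β ⇒* ε) and another alternative N → α with FIRST(α) ∩ FOLLOW(N) ≠ ∅: on such a lookahead the parser cannot decide between expanding α and letting N vanish via β.

Nullable non-terminals: D.

D: nullable alternative(s) D → ε; FOLLOW(D) = { 'g' }
  D → ε: FIRST \ {ε} = { } — this is the only nullable alternative, skip
  D → g: FIRST \ {ε} = { 'g' } — overlaps FOLLOW(D) on { 'g' }: CONFLICT
  D → g D: FIRST \ {ε} = { 'g' } — overlaps FOLLOW(D) on { 'g' }: CONFLICT

B has no nullable alternative, so no FIRST/FOLLOW check is needed there.

So the grammar has 2 FIRST/FOLLOW conflicts (marked CONFLICT above).

Answer: Yes. D → g with FOLLOW(D) on { 'g' }; D → g D with FOLLOW(D) on { 'g' }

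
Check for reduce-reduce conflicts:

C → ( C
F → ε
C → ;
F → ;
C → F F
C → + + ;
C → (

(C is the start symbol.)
Yes — I1: [C → ( .] vs [F → .]; I3: [C → ; .] vs [F → ; .]

Augment with C' → C and build the canonical LR(0) collection (I0 = CLOSURE({[C' → . C]}), then GOTO on every symbol after a dot until no new states appear). It has 11 states:
  I0: { [C → . ( C], [C → . (], [C → . + + ;], [C → . ;], [C → . F F], [C' → . C], [F → . ;], [F → .] }  — shift, reduce
  I1: { [C → ( . C], [C → ( .], [C → . ( C], [C → . (], [C → . + + ;], [C → . ;], [C → . F F], [F → . ;], [F → .] }  — shift, 2 reduces
  I2: { [C → + . + ;] }  — shift
  I3: { [C → ; .], [F → ; .] }  — 2 reduces
  I4: { [C' → C .] }  — accept
  I5: { [C → F . F], [F → . ;], [F → .] }  — shift, reduce
  I6: { [F → ; .] }  — reduce
  I7: { [C → F F .] }  — reduce
  I8: { [C → + + . ;] }  — shift
  I9: { [C → + + ; .] }  — reduce
  I10: { [C → ( C .] }  — reduce

I1 contains complete items [C → ( .], [F → .] — reduce-reduce conflict.
I3 contains complete items [C → ; .], [F → ; .] — reduce-reduce conflict.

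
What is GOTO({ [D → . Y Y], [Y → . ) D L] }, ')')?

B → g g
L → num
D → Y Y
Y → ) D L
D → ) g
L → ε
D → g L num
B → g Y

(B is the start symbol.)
{ [D → . ) g], [D → . Y Y], [D → . g L num], [Y → ) . D L], [Y → . ) D L] }

GOTO(I, ')') = CLOSURE({ [A → αX.β] : [A → α.Xβ] ∈ I, X = ')' })

Items with dot before ')', with the dot advanced:
  [Y → . ) D L] → [Y → ) . D L]
Closure of the advanced items:
  [Y → ) . D L] has the dot before D: add [D → . Y Y], [D → . ) g], [D → . g L num]
  [D → . Y Y] has the dot before Y: add [Y → . ) D L]

GOTO = { [D → . ) g], [D → . Y Y], [D → . g L num], [Y → ) . D L], [Y → . ) D L] }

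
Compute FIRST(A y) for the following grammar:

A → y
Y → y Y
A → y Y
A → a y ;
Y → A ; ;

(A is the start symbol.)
FIRST sets of the non-terminals involved (from the grammar, by fixed-point iteration):
  FIRST(A) = { 'a', 'y' }

To compute FIRST(A y), process the symbols left to right:
Symbol A is a non-terminal. Add FIRST(A) \ {ε} = { 'a', 'y' }
A is not nullable (ε ∉ FIRST(A)), so stop here.
FIRST(A y) = { 'a', 'y' }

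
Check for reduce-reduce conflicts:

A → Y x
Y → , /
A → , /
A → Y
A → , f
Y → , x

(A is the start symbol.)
A reduce-reduce conflict occurs when an LR(0) state has two complete items [A → α .] and [B → β .] — both call for a reduction, and with no lookahead the parser cannot choose between them.

Augment with A' → A and build the canonical LR(0) collection (I0 = CLOSURE({[A' → . A]}), then GOTO on every symbol after a dot until no new states appear). It has 8 states:
  I0: { [A → . , /], [A → . , f], [A → . Y x], [A → . Y], [A' → . A], [Y → . , /], [Y → . , x] }  — shift
  I1: { [A → , . /], [A → , . f], [Y → , . /], [Y → , . x] }  — shift
  I2: { [A' → A .] }  — accept
  I3: { [A → Y . x], [A → Y .] }  — shift, reduce
  I4: { [A → Y x .] }  — reduce
  I5: { [A → , / .], [Y → , / .] }  — 2 reduces
  I6: { [A → , f .] }  — reduce
  I7: { [Y → , x .] }  — reduce

I5 contains complete items [A → , / .], [Y → , / .] — reduce-reduce conflict.

Answer: Yes — I5: [A → , / .] vs [Y → , / .]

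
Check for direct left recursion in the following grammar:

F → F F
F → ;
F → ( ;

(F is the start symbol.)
Direct left recursion occurs when N → N α for some non-terminal N (the right-hand side begins with the left-hand side itself).

F → F F: LEFT RECURSIVE (starts with F)
F → ;: starts with ';'
F → ( ;: starts with '('

The grammar has direct left recursion on: F.

Answer: Yes, F is left-recursive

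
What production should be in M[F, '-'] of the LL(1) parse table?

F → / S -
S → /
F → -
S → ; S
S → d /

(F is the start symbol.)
To find M[F, '-'], we find productions for F where '-' is in the predict set (PREDICT(N → α) = (FIRST(α) \ {ε}) ∪ (FOLLOW(N) if α ⇒* ε)).

F → / S -: PREDICT = { '/' }
F → -: PREDICT = { '-' }
  '-' is in predict set, so this production goes in M[F, '-']

M[F, '-'] = F → -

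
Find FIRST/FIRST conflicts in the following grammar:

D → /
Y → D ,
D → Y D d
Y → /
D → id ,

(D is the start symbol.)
FIRST sets of the non-terminals at (or reachable through a nullable prefix from) the front of some alternative:
  FIRST(Y) = { '/', 'id' }
  FIRST(D) = { '/', 'id' }

Productions for D:
  D → /: FIRST = { '/' }
  D → Y D d: FIRST = { '/', 'id' }
  D → id ,: FIRST = { 'id' }
Productions for Y:
  Y → D ,: FIRST = { '/', 'id' }
  Y → /: FIRST = { '/' }

Conflict for D: D → / and D → Y D d
  Overlap: { '/' }
Conflict for D: D → Y D d and D → id ,
  Overlap: { 'id' }
Conflict for Y: Y → D , and Y → /
  Overlap: { '/' }

Answer: Yes. D → '/' / D → Y D d on { '/' }; D → Y D d / D → id ',' on { 'id' }; Y → D ',' / Y → '/' on { '/' }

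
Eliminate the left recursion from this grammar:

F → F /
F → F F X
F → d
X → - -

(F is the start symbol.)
F → d F'
F' → / F'
F' → F X F'
F' → ε
X → - -

F is directly left-recursive. The standard transformation for
  A → A α₁ | ... | A α_m | β₁ | ... | β_n
is
  A  → β₁ A' | ... | β_n A'
  A' → α₁ A' | ... | α_m A' | ε

F → d becomes F → d F'
F → F / becomes F' → / F'
F → F F X becomes F' → F X F'
Add F' → ε

Productions for other non-terminals are unchanged:
  X → - -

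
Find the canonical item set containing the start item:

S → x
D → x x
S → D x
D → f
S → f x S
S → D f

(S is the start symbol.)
First, augment the grammar with S' → S
I₀ = CLOSURE({ [S' → . S] }):
  [S' → . S] has the dot before S: add [S → . x], [S → . D x], [S → . f x S], [S → . D f]
  [S → . D x] has the dot before D: add [D → . x x], [D → . f]
No further items can be added.

I₀ = { [D → . f], [D → . x x], [S → . D f], [S → . D x], [S → . f x S], [S → . x], [S' → . S] }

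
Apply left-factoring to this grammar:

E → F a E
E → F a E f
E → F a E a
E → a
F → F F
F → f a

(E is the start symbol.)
E → F a E E'
E' → ε
E' → f
E' → a
E → a
F → F F
F → f a

Left-factoring transforms A → αβ₁ | αβ₂ into A → αA' and A' → β₁ | β₂
(α is the longest common prefix among the alternatives). Repeat until
no nonterminal has two alternatives with a common prefix.

Round 1: E has alternatives sharing prefix 'F a E'. Introduce E': E → F a E E'
  Add: E' → ε
  Add: E' → f
  Add: E' → a

No remaining common prefixes — done.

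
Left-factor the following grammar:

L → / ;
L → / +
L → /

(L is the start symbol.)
L → / L'
L' → ;
L' → +
L' → ε

Left-factoring transforms A → αβ₁ | αβ₂ into A → αA' and A' → β₁ | β₂
(α is the longest common prefix among the alternatives). Repeat until
no nonterminal has two alternatives with a common prefix.

Round 1: L has alternatives sharing prefix '/'. Introduce L': L → / L'
  Add: L' → ;
  Add: L' → +
  Add: L' → ε

No remaining common prefixes — done.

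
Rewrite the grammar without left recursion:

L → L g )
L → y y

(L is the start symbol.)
L is directly left-recursive. The standard transformation for
  A → A α₁ | ... | A α_m | β₁ | ... | β_n
is
  A  → β₁ A' | ... | β_n A'
  A' → α₁ A' | ... | α_m A' | ε

L → y y becomes L → y y L'
L → L g ) becomes L' → g ) L'
Add L' → ε

Resulting grammar:
L → y y L'
L' → g ) L'
L' → ε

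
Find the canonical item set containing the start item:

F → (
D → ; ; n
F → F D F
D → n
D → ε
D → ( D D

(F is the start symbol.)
{ [F → . (], [F → . F D F], [F' → . F] }

First, augment the grammar with F' → F
I₀ = CLOSURE({ [F' → . F] }):
  [F' → . F] has the dot before F: add [F → . (], [F → . F D F]
No further items can be added.

I₀ = { [F → . (], [F → . F D F], [F' → . F] }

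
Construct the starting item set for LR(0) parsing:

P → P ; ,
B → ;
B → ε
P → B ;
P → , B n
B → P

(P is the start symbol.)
{ [B → . ;], [B → . P], [B → .], [P → . , B n], [P → . B ;], [P → . P ; ,], [P' → . P] }

First, augment the grammar with P' → P
I₀ = CLOSURE({ [P' → . P] }):
  [P' → . P] has the dot before P: add [P → . P ; ,], [P → . B ;], [P → . , B n]
  [P → . B ;] has the dot before B: add [B → . ;], [B → .], [B → . P]
No further items can be added.

I₀ = { [B → . ;], [B → . P], [B → .], [P → . , B n], [P → . B ;], [P → . P ; ,], [P' → . P] }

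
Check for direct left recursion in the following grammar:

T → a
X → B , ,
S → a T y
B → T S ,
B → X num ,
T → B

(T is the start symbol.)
Direct left recursion occurs when N → N α for some non-terminal N (the right-hand side begins with the left-hand side itself).

T → a: starts with a
X → B , ,: starts with B
S → a T y: starts with a
B → T S ,: starts with T
B → X num ,: starts with X
T → B: starts with B

No direct left recursion found.

Answer: No direct left recursion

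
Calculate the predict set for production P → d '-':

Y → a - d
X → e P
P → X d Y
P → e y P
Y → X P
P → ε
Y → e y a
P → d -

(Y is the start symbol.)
PREDICT(P → d '-') = (FIRST(RHS) \ {ε}) ∪ (FOLLOW(P) if ε ∈ FIRST(RHS), i.e. RHS ⇒* ε)
FIRST(d '-') = { 'd' }
ε ∉ FIRST(d '-'), so FOLLOW(P) is not added.
PREDICT(P → d '-') = { 'd' }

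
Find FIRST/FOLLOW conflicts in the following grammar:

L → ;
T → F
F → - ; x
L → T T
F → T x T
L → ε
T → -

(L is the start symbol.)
Nullable non-terminals: L.
FIRST sets used below: FIRST(T) = { '-' }

L: nullable alternative(s) L → ε; FOLLOW(L) = { $ }
  L → ;: FIRST \ {ε} = { ';' } — disjoint from FOLLOW(L)
  L → T T: FIRST \ {ε} = { '-' } — disjoint from FOLLOW(L)
  L → ε: FIRST \ {ε} = { } — this is the only nullable alternative, skip

F, T have no nullable alternative, so no FIRST/FOLLOW check is needed there.

No FIRST/FOLLOW conflicts found.

Answer: No FIRST/FOLLOW conflicts.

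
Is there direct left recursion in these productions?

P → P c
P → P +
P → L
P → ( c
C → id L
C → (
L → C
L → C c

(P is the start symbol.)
Direct left recursion occurs when N → N α for some non-terminal N (the right-hand side begins with the left-hand side itself).

P → P c: LEFT RECURSIVE (starts with P)
P → P +: LEFT RECURSIVE (starts with P)
P → L: starts with L
P → ( c: starts with '('
C → id L: starts with id
C → (: starts with '('
L → C: starts with C
L → C c: starts with C

The grammar has direct left recursion on: P.

Answer: Yes, P is left-recursive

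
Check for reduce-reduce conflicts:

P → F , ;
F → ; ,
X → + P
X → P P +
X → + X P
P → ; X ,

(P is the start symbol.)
No reduce-reduce conflicts

A reduce-reduce conflict occurs when an LR(0) state has two complete items [A → α .] and [B → β .] — both call for a reduction, and with no lookahead the parser cannot choose between them.

Augment with P' → P and build the canonical LR(0) collection (I0 = CLOSURE({[P' → . P]}), then GOTO on every symbol after a dot until no new states appear). It has 16 states:
  I0: { [F → . ; ,], [P → . ; X ,], [P → . F , ;], [P' → . P] }  — shift
  I1: { [F → . ; ,], [F → ; . ,], [P → . ; X ,], [P → . F , ;], [P → ; . X ,], [X → . + P], [X → . + X P], [X → . P P +] }  — shift
  I2: { [P → F . , ;] }  — shift
  I3: { [P' → P .] }  — accept
  I4: { [P → F , . ;] }  — shift
  I5: { [P → F , ; .] }  — reduce
  I6: { [F → . ; ,], [P → . ; X ,], [P → . F , ;], [X → + . P], [X → + . X P], [X → . + P], [X → . + X P], [X → . P P +] }  — shift
  I7: { [F → ; , .] }  — reduce
  I8: { [F → . ; ,], [P → . ; X ,], [P → . F , ;], [X → P . P +] }  — shift
  I9: { [P → ; X . ,] }  — shift
  I10: { [P → ; X , .] }  — reduce
  I11: { [X → P P . +] }  — shift
  I12: { [X → P P + .] }  — reduce
  I13: { [F → . ; ,], [P → . ; X ,], [P → . F , ;], [X → + P .], [X → P . P +] }  — shift, reduce
  I14: { [F → . ; ,], [P → . ; X ,], [P → . F , ;], [X → + X . P] }  — shift
  I15: { [X → + X P .] }  — reduce

No state contains more than one complete item.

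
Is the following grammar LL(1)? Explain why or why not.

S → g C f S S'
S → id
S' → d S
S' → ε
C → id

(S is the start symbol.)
No. Predict set conflict for S': { 'd' }

A grammar is LL(1) if for each non-terminal N with multiple productions, the predict sets of those productions are pairwise disjoint, where PREDICT(N → α) = (FIRST(α) \ {ε}) ∪ (FOLLOW(N) if α ⇒* ε).

Relevant sets:
  FOLLOW(S') = { $, 'd' }

For S:
  PREDICT(S → g C f S S') = { 'g' }
  PREDICT(S → id) = { 'id' }
For S':
  PREDICT(S' → d S) = { 'd' }
  PREDICT(S' → ε) = { $, 'd' }
C has a single production, so nothing to check there.

Conflict found: Predict set conflict for S': { 'd' }
The grammar is NOT LL(1).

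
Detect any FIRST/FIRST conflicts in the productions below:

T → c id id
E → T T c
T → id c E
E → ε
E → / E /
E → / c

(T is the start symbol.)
Yes. E → '/' E '/' / E → '/' c on { '/' }

FIRST sets of the non-terminals at (or reachable through a nullable prefix from) the front of some alternative:
  FIRST(T) = { 'c', 'id' }

Productions for T:
  T → c id id: FIRST = { 'c' }
  T → id c E: FIRST = { 'id' }
Productions for E:
  E → T T c: FIRST = { 'c', 'id' }
  E → ε: FIRST = { ε }
  E → / E /: FIRST = { '/' }
  E → / c: FIRST = { '/' }

Conflict for E: E → / E / and E → / c
  Overlap: { '/' }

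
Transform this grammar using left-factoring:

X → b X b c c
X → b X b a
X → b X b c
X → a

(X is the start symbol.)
X → b X b X'
X' → c X''
X'' → c
X'' → ε
X' → a
X → a

Left-factoring transforms A → αβ₁ | αβ₂ into A → αA' and A' → β₁ | β₂
(α is the longest common prefix among the alternatives). Repeat until
no nonterminal has two alternatives with a common prefix.

Round 1: X has alternatives sharing prefix 'b X b'. Introduce X': X → b X b X'
  Add: X' → c c
  Add: X' → a
  Add: X' → c

Round 2: X' has alternatives sharing prefix 'c'. Introduce X'': X' → c X''
  Add: X'' → c
  Add: X'' → ε

No remaining common prefixes — done.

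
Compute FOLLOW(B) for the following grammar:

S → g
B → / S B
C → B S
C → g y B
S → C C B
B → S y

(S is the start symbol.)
To compute FOLLOW(B), find every occurrence of B on a right-hand side N → α B β: add FIRST(β) \ {ε}, and if β is empty or nullable also add FOLLOW(N). Iterate to a fixed point.

In B → / S B: B is at the end; this adds FOLLOW(B) to itself — nothing new
In C → B S: B is followed by S, add FIRST(S) \ {ε} = { '/', 'g' }
In C → g y B: B is at the end, add FOLLOW(C)
In S → C C B: B is at the end, add FOLLOW(S)

The FOLLOW sets referred to above (computed the same way, to a fixed point):
  FOLLOW(C) = { '/', 'g' }
  FOLLOW(S) = { $, '/', 'g', 'y' }

Taking the union: FOLLOW(B) = { $, '/', 'g', 'y' }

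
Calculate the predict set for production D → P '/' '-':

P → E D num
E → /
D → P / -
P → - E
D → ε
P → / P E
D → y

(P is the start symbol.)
PREDICT(D → P '/' '-') = (FIRST(RHS) \ {ε}) ∪ (FOLLOW(D) if ε ∈ FIRST(RHS), i.e. RHS ⇒* ε)
FIRST(P) = { '-', '/' }
FIRST(P '/' '-') = { '-', '/' }
ε ∉ FIRST(P '/' '-'), so FOLLOW(D) is not added.
PREDICT(D → P '/' '-') = { '-', '/' }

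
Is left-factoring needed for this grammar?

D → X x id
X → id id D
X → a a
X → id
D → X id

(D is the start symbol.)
Yes, D has productions with common prefix 'X'; X has productions with common prefix 'id'

Left-factoring is needed when two productions for the same non-terminal
share a common prefix on the right-hand side.

Productions for D:
  D → X x id
  D → X id
Productions for X:
  X → id id D
  X → a a
  X → id

Found common prefix 'X' in productions for D
Found common prefix 'id' in productions for X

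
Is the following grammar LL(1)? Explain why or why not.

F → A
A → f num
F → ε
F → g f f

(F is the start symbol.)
A grammar is LL(1) if for each non-terminal N with multiple productions, the predict sets of those productions are pairwise disjoint, where PREDICT(N → α) = (FIRST(α) \ {ε}) ∪ (FOLLOW(N) if α ⇒* ε).

Relevant sets:
  FIRST(A) = { 'f' }
  FOLLOW(F) = { $ }

For F:
  PREDICT(F → A) = { 'f' }
  PREDICT(F → ε) = { $ }
  PREDICT(F → g f f) = { 'g' }
A has a single production, so nothing to check there.

All predict sets are disjoint. The grammar IS LL(1).

Answer: Yes, the grammar is LL(1).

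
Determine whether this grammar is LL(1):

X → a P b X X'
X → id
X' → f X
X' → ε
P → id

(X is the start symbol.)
No. Predict set conflict for X': { 'f' }

A grammar is LL(1) if for each non-terminal N with multiple productions, the predict sets of those productions are pairwise disjoint, where PREDICT(N → α) = (FIRST(α) \ {ε}) ∪ (FOLLOW(N) if α ⇒* ε).

Relevant sets:
  FOLLOW(X') = { $, 'f' }

For X:
  PREDICT(X → a P b X X') = { 'a' }
  PREDICT(X → id) = { 'id' }
For X':
  PREDICT(X' → f X) = { 'f' }
  PREDICT(X' → ε) = { $, 'f' }
P has a single production, so nothing to check there.

Conflict found: Predict set conflict for X': { 'f' }
The grammar is NOT LL(1).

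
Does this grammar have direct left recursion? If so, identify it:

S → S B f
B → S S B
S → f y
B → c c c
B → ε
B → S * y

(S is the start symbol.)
Yes, S is left-recursive

Direct left recursion occurs when N → N α for some non-terminal N (the right-hand side begins with the left-hand side itself).

S → S B f: LEFT RECURSIVE (starts with S)
B → S S B: starts with S
S → f y: starts with f
B → c c c: starts with c
B → ε: starts with ε
B → S * y: starts with S

The grammar has direct left recursion on: S.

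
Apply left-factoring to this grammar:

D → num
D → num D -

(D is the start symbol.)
D → num D'
D' → ε
D' → D -

Left-factoring transforms A → αβ₁ | αβ₂ into A → αA' and A' → β₁ | β₂
(α is the longest common prefix among the alternatives). Repeat until
no nonterminal has two alternatives with a common prefix.

Round 1: D has alternatives sharing prefix 'num'. Introduce D': D → num D'
  Add: D' → ε
  Add: D' → D -

No remaining common prefixes — done.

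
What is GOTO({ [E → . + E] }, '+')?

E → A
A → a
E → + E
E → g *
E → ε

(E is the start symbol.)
GOTO(I, '+') = CLOSURE({ [A → αX.β] : [A → α.Xβ] ∈ I, X = '+' })

Items with dot before '+', with the dot advanced:
  [E → . + E] → [E → + . E]
Closure of the advanced items:
  [E → + . E] has the dot before E: add [E → . A], [E → . + E], [E → . g *], [E → .]
  [E → . A] has the dot before A: add [A → . a]

GOTO = { [A → . a], [E → + . E], [E → . + E], [E → . A], [E → . g *], [E → .] }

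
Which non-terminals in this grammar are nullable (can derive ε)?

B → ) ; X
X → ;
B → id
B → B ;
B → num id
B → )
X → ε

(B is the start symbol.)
{ 'X' }

ε-productions: X → ε
So X is immediately nullable.
No further non-terminal can be added: every production for the remaining non-terminals contains a terminal or a non-nullable non-terminal.
Nullable = { 'X' }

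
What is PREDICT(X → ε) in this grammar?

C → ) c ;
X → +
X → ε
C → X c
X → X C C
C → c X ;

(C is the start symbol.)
{ ')', '+', ';', 'c' }

PREDICT(X → ε) = (FIRST(RHS) \ {ε}) ∪ (FOLLOW(X) if ε ∈ FIRST(RHS), i.e. RHS ⇒* ε)
The right-hand side is ε (FIRST(ε) = { ε }), so the predict set is FOLLOW(X) = { ')', '+', ';', 'c' }
PREDICT(X → ε) = { ')', '+', ';', 'c' }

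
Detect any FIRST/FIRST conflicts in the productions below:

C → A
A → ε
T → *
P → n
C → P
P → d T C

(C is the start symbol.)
No FIRST/FIRST conflicts.

A FIRST/FIRST conflict occurs when two productions N → α and N → β for the same non-terminal have FIRST(α) ∩ FIRST(β) ≠ ∅ (with ε ∈ FIRST of a nullable right-hand side, so two nullable alternatives also conflict).

FIRST sets of the non-terminals at (or reachable through a nullable prefix from) the front of some alternative:
  FIRST(A) = { ε }
  FIRST(P) = { 'd', 'n' }

Productions for C:
  C → A: FIRST = { ε }
  C → P: FIRST = { 'd', 'n' }
Productions for P:
  P → n: FIRST = { 'n' }
  P → d T C: FIRST = { 'd' }
A, T have only one production, so no FIRST/FIRST conflict is possible there.

All alternatives of each non-terminal have pairwise disjoint FIRST sets.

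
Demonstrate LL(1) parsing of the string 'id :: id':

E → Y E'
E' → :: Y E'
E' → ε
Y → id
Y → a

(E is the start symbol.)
LL(1) parsing maintains a stack (initially the start symbol over $) and the input. At each step: if the stack top is a terminal, match it against the current input token; if it is a non-terminal N, replace it with the RHS of M[N, lookahead] (the unique production whose predict set contains the lookahead).

Stack is shown with the top on the left.

Stack      Input       Action
-----------------------------
E $        id :: id $  output E → Y E'
Y E' $     id :: id $  output Y → id
id E' $    id :: id $  match 'id'
E' $       :: id $     output E' → :: Y E'
:: Y E' $  :: id $     match '::'
Y E' $     id $        output Y → id
id E' $    id $        match 'id'
E' $       $           output E' → ε
$          $           accept

The string is accepted.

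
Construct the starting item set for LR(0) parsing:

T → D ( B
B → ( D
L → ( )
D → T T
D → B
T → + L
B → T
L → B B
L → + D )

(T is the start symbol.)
{ [B → . ( D], [B → . T], [D → . B], [D → . T T], [T → . + L], [T → . D ( B], [T' → . T] }

First, augment the grammar with T' → T
I₀ = CLOSURE({ [T' → . T] }):
  [T' → . T] has the dot before T: add [T → . D ( B], [T → . + L]
  [T → . D ( B] has the dot before D: add [D → . T T], [D → . B]
  [D → . B] has the dot before B: add [B → . ( D], [B → . T]
No further items can be added.

I₀ = { [B → . ( D], [B → . T], [D → . B], [D → . T T], [T → . + L], [T → . D ( B], [T' → . T] }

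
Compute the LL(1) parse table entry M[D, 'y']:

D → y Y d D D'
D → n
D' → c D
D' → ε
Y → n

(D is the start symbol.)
To find M[D, 'y'], we find productions for D where 'y' is in the predict set (PREDICT(N → α) = (FIRST(α) \ {ε}) ∪ (FOLLOW(N) if α ⇒* ε)).

D → y Y d D D': PREDICT = { 'y' }
  'y' is in predict set, so this production goes in M[D, 'y']
D → n: PREDICT = { 'n' }

M[D, 'y'] = D → y Y d D D'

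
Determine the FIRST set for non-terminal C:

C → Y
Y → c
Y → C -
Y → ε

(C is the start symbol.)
{ '-', 'c', ε }

FIRST sets of the other non-terminals involved (by the same procedure, iterated to a fixed point):
  FIRST(Y) = { '-', 'c', ε }

From C → Y:
  - Y is a non-terminal: add FIRST(Y) \ {ε} = { '-', 'c' }
    Y is nullable and nothing follows, so the whole right-hand side can vanish: ε ∈ FIRST(C)

Collecting: FIRST(C) = { '-', 'c', ε }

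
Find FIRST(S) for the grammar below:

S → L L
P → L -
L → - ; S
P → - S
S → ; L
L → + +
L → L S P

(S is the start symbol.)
{ '+', '-', ';' }

FIRST sets of the other non-terminals involved (by the same procedure, iterated to a fixed point):
  FIRST(L) = { '+', '-' }

From S → L L:
  - L is a non-terminal: add FIRST(L) \ {ε} = { '+', '-' }
    L is not nullable, so stop
From S → ; L:
  - ';' is a terminal: add ';' and stop

Collecting: FIRST(S) = { '+', '-', ';' }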